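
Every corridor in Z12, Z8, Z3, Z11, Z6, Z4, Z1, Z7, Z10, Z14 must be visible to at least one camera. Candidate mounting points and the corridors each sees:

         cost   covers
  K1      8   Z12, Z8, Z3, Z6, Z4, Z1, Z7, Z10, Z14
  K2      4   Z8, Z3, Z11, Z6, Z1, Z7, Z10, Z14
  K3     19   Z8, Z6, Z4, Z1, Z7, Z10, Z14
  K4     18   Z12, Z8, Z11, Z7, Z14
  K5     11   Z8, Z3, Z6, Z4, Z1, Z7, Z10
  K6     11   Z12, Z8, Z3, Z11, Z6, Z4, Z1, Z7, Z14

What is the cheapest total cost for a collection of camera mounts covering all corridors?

K1, K2 cover every corridor at cost 8 + 4 = 12.
Any cover uses at least 2 camera mounts; among all covering selections none totals below 12.

12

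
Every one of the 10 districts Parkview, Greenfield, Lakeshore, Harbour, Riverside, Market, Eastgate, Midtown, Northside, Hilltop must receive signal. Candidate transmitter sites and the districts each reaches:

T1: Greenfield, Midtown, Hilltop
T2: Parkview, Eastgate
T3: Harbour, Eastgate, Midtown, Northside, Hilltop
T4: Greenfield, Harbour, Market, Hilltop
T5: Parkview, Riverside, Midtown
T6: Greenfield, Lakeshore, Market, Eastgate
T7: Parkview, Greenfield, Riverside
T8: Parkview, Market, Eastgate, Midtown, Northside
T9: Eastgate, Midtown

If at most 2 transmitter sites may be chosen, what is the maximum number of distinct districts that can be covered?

Choosing T3, T6 covers {Greenfield, Lakeshore, Harbour, Market, Eastgate, Midtown, Northside, Hilltop} — 8 districts.
No choice of 2 transmitter sites does better; here Parkview, Riverside are left uncovered.

8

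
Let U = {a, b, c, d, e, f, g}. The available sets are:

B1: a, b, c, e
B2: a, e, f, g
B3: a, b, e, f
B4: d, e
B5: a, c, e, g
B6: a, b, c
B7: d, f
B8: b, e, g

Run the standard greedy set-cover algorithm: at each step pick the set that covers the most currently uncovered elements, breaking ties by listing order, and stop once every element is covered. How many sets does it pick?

Pick 1: B1 covers 4 new elements (a, b, c, e).
Pick 2: B2 covers 2 new elements (f, g).
Pick 3: B4 covers 1 new elements (d).
Greedy uses 3 sets.

3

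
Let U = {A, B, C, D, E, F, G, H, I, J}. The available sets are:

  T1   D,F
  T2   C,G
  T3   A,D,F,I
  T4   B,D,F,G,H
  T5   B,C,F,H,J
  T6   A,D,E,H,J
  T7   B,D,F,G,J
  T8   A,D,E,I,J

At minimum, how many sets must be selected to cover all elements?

T2, T4, T8 together cover {A, B, C, D, E, F, G, H, I, J} — every element.
No 2 of the 8 sets cover everything (all 28 pairs fall short), so 3 is minimum.

3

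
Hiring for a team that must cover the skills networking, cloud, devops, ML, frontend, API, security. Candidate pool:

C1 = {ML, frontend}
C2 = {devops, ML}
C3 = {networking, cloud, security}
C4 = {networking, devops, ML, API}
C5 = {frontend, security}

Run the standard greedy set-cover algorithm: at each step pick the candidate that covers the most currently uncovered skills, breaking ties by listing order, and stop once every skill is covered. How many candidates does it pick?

Pick 1: C4 covers 4 new skills (networking, devops, ML, API).
Pick 2: C3 covers 2 new skills (cloud, security).
Pick 3: C1 covers 1 new skills (frontend).
Greedy uses 3 candidates.

3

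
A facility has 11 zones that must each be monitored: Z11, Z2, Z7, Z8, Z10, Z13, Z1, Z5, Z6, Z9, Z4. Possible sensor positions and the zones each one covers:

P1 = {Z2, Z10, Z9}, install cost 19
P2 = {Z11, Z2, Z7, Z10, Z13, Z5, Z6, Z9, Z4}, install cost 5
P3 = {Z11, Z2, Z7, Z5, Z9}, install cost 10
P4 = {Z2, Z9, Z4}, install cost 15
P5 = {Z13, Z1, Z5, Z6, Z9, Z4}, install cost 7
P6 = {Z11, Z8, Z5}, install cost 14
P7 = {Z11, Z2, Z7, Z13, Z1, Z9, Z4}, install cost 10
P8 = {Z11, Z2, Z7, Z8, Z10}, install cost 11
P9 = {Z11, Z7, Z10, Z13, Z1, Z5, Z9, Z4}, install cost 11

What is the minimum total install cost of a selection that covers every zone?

P5, P8 cover every zone at install cost 7 + 11 = 18.
Any cover uses at least 2 sensor positions; among all covering selections none totals below 18.
Greedy by coverage-per-install cost would pick P2, P5, P8 for 23 — worse than the optimum 18.

18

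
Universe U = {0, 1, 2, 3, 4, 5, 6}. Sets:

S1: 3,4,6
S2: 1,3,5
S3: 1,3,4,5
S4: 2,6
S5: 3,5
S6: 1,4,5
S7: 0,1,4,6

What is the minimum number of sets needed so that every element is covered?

S2, S4, S7 together cover {0, 1, 2, 3, 4, 5, 6} — every element.
No 2 of the 7 sets cover everything (all 21 pairs fall short), so 3 is minimum.

3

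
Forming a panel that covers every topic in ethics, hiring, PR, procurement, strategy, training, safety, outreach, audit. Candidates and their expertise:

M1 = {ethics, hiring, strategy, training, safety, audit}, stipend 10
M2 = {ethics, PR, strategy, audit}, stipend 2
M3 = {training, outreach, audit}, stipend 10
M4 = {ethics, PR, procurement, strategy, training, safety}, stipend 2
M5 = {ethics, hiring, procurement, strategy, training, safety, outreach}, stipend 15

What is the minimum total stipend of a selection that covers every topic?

17

M2, M5 cover every topic at stipend 2 + 15 = 17.
Any cover uses at least 2 members; among all covering selections none totals below 17.
Greedy by coverage-per-stipend would pick M4, M2, M5 for 19 — worse than the optimum 17.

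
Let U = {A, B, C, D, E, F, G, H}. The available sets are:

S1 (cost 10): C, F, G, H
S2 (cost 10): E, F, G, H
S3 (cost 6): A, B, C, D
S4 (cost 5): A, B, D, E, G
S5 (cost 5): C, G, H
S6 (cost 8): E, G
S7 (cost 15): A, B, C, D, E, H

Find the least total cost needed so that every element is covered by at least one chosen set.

S1, S4 cover every element at cost 10 + 5 = 15.
Any cover uses at least 2 sets; among all covering selections none totals below 15.

15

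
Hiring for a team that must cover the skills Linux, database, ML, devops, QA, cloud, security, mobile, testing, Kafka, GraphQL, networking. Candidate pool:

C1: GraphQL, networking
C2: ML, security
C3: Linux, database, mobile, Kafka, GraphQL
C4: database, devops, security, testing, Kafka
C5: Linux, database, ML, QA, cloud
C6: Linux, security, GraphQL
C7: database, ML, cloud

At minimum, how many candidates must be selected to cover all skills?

C1, C3, C4, C5 together cover {Linux, database, ML, devops, QA, cloud, security, mobile, testing, Kafka, GraphQL, networking} — every skill.
No 3 of the 7 candidates cover everything (all 35 triples fall short), so 4 is minimum.

4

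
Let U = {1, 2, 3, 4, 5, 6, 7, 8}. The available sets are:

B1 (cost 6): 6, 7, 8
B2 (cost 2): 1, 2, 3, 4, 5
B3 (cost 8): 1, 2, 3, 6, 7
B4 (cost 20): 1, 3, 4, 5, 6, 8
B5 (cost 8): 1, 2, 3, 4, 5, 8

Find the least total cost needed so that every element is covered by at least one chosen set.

B1, B2 cover every element at cost 6 + 2 = 8.
Any cover uses at least 2 sets; among all covering selections none totals below 8.

8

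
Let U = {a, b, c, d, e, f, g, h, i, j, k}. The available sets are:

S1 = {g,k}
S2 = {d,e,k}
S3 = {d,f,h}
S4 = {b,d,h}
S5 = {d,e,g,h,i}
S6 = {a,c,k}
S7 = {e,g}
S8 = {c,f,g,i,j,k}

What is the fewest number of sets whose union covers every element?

4

S2, S4, S6, S8 together cover {a, b, c, d, e, f, g, h, i, j, k} — every element.
No 3 of the 8 sets cover everything (all 56 triples fall short), so 4 is minimum.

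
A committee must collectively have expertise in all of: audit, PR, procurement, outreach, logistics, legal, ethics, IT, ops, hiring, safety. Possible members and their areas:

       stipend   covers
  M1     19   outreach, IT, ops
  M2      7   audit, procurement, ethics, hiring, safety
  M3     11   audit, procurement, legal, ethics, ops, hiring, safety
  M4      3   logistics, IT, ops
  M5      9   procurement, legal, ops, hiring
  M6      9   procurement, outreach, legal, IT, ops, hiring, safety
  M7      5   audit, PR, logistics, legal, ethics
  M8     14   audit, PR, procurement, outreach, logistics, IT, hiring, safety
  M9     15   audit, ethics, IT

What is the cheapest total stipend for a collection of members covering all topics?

M6, M7 cover every topic at stipend 9 + 5 = 14.
Any cover uses at least 2 members; among all covering selections none totals below 14.
Greedy by coverage-per-stipend would pick M4, M7, M6 for 17 — worse than the optimum 14.

14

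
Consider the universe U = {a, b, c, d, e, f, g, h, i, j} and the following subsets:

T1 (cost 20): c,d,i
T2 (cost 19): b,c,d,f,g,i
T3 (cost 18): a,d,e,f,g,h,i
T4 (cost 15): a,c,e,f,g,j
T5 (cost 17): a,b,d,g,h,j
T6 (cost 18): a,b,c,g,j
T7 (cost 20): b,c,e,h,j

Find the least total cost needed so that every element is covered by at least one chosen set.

36

T3, T6 cover every element at cost 18 + 18 = 36.
Any cover uses at least 2 sets; among all covering selections none totals below 36.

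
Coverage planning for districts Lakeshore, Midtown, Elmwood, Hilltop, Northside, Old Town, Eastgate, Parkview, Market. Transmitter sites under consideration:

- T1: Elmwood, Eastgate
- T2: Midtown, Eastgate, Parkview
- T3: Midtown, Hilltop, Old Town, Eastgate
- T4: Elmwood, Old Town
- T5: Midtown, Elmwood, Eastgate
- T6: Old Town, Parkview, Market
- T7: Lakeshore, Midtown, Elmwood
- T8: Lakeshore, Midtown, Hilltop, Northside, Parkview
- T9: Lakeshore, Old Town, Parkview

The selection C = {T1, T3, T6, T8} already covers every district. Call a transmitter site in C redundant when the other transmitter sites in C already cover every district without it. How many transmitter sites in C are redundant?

1

Drop T1: Elmwood uncovered — not redundant.
Drop T3: the rest still cover every district — redundant.
Drop T6: Market uncovered — not redundant.
Drop T8: Lakeshore, Northside uncovered — not redundant.
1 redundant: T3.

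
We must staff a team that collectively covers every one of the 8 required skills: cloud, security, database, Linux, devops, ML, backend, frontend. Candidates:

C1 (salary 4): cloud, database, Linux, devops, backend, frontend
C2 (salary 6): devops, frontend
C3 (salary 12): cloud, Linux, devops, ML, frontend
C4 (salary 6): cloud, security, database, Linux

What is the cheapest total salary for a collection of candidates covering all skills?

C1, C3, C4 cover every skill at salary 4 + 12 + 6 = 22.
Any cover uses at least 3 candidates; among all covering selections none totals below 22.

22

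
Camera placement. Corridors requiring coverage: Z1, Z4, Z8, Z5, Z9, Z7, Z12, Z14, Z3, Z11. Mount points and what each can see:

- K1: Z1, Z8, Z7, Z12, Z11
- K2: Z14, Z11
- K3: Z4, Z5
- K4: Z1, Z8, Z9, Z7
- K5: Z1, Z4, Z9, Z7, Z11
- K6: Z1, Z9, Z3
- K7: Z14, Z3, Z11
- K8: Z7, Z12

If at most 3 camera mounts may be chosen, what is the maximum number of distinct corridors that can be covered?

9

Choosing K1, K3, K6 covers {Z1, Z4, Z8, Z5, Z9, Z7, Z12, Z3, Z11} — 9 corridors.
No choice of 3 camera mounts does better; here Z14 is left uncovered.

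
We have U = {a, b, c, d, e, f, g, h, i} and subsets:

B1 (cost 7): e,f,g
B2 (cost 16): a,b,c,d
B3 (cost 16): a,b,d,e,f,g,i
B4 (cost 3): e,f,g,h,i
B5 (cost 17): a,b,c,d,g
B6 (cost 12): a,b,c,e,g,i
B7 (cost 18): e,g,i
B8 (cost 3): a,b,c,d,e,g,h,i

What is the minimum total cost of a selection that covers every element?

6

B4, B8 cover every element at cost 3 + 3 = 6.
Any cover uses at least 2 sets; among all covering selections none totals below 6.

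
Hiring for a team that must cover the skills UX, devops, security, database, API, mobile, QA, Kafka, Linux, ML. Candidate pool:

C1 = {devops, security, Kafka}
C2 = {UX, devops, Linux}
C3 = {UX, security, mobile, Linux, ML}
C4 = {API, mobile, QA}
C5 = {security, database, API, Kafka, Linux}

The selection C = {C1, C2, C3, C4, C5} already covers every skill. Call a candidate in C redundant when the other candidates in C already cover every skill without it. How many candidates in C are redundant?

Drop C1: the rest still cover every skill — redundant.
Drop C2: the rest still cover every skill — redundant.
Drop C3: ML uncovered — not redundant.
Drop C4: QA uncovered — not redundant.
Drop C5: database uncovered — not redundant.
2 redundant: C1, C2.

2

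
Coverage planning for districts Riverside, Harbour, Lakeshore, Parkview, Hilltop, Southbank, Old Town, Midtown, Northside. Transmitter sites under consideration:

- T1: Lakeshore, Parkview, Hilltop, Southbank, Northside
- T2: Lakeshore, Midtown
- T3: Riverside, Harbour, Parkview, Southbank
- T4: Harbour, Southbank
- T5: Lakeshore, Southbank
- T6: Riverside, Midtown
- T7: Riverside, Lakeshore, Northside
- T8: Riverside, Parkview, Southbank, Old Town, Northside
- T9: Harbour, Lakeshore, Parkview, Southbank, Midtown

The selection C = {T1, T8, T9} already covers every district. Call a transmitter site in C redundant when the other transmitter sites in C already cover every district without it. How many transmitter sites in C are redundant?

Drop T1: Hilltop uncovered — not redundant.
Drop T8: Riverside, Old Town uncovered — not redundant.
Drop T9: Harbour, Midtown uncovered — not redundant.
None of the transmitter sites in C is redundant.

0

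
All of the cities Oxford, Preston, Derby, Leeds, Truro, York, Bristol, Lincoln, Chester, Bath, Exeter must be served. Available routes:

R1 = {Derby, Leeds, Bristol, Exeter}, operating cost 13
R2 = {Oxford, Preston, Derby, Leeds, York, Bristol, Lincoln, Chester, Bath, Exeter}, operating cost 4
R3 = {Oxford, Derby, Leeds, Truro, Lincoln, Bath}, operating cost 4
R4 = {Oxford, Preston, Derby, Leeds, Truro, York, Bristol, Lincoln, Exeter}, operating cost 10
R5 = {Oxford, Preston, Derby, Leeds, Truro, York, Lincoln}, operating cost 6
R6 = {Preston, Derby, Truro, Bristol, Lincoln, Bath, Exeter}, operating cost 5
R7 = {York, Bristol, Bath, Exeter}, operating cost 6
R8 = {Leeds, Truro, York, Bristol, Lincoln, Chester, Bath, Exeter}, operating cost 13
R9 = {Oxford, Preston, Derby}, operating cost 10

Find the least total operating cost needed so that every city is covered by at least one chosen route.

8

R2, R3 cover every city at operating cost 4 + 4 = 8.
Any cover uses at least 2 routes; among all covering selections none totals below 8.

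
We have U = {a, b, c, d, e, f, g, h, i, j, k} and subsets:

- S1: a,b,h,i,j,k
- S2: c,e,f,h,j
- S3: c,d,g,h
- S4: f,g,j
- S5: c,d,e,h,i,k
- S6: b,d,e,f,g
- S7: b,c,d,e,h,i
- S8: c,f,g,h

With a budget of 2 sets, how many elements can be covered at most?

Choosing S1, S6 covers {a, b, d, e, f, g, h, i, j, k} — 10 elements.
No choice of 2 sets does better; here c is left uncovered.

10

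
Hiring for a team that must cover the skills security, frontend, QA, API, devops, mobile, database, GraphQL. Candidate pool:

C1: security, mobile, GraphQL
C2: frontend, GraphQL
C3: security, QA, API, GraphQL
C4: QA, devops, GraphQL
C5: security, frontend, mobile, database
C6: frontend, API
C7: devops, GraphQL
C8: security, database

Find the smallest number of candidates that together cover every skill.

C3, C4, C5 together cover {security, frontend, QA, API, devops, mobile, database, GraphQL} — every skill.
No 2 of the 8 candidates cover everything (all 28 pairs fall short), so 3 is minimum.

3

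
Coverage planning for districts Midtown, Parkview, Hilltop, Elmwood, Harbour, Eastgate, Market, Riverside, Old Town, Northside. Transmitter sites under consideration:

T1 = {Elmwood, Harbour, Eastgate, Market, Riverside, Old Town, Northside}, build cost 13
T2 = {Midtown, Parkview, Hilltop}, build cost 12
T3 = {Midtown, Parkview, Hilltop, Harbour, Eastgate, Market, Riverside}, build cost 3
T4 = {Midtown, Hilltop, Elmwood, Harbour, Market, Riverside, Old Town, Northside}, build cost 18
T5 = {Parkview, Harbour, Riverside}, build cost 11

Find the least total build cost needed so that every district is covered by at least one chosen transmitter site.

16

T1, T3 cover every district at build cost 13 + 3 = 16.
Any cover uses at least 2 transmitter sites; among all covering selections none totals below 16.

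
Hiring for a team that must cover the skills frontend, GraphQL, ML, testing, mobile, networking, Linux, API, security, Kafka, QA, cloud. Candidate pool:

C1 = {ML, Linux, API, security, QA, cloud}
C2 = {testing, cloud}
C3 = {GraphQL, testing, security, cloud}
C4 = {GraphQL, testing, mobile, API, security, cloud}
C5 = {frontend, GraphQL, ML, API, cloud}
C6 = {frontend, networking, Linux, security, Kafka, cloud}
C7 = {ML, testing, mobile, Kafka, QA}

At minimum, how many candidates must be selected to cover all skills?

3

C1, C4, C6 together cover {frontend, GraphQL, ML, testing, mobile, networking, Linux, API, security, Kafka, QA, cloud} — every skill.
No 2 of the 7 candidates cover everything (all 21 pairs fall short), so 3 is minimum.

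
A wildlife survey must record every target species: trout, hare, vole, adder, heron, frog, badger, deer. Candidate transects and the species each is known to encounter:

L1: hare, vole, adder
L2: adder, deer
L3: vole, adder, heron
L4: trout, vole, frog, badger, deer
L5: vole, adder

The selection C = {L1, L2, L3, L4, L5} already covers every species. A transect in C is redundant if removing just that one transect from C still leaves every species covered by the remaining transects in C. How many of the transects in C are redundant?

Drop L1: hare uncovered — not redundant.
Drop L2: the rest still cover every species — redundant.
Drop L3: heron uncovered — not redundant.
Drop L4: trout, frog, badger uncovered — not redundant.
Drop L5: the rest still cover every species — redundant.
2 redundant: L2, L5.

2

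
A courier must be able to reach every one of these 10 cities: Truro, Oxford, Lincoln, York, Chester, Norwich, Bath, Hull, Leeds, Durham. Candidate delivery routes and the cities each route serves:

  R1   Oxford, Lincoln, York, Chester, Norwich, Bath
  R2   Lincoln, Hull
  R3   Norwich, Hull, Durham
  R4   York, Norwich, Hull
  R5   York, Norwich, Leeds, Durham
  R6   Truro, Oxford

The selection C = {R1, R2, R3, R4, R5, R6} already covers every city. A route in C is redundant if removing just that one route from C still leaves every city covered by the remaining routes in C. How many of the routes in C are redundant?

Drop R1: Chester, Bath uncovered — not redundant.
Drop R2: the rest still cover every city — redundant.
Drop R3: the rest still cover every city — redundant.
Drop R4: the rest still cover every city — redundant.
Drop R5: Leeds uncovered — not redundant.
Drop R6: Truro uncovered — not redundant.
3 redundant: R2, R3, R4.

3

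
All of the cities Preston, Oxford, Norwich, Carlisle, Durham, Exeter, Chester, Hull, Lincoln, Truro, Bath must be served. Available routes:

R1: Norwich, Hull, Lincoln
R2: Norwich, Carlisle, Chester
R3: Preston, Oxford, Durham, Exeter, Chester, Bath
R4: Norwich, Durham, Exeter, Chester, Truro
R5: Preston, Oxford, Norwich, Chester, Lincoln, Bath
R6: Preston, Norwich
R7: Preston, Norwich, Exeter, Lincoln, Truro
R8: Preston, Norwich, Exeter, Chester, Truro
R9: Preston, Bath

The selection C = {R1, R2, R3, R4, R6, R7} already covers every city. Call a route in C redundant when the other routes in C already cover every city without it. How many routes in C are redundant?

3

Drop R1: Hull uncovered — not redundant.
Drop R2: Carlisle uncovered — not redundant.
Drop R3: Oxford, Bath uncovered — not redundant.
Drop R4: the rest still cover every city — redundant.
Drop R6: the rest still cover every city — redundant.
Drop R7: the rest still cover every city — redundant.
3 redundant: R4, R6, R7.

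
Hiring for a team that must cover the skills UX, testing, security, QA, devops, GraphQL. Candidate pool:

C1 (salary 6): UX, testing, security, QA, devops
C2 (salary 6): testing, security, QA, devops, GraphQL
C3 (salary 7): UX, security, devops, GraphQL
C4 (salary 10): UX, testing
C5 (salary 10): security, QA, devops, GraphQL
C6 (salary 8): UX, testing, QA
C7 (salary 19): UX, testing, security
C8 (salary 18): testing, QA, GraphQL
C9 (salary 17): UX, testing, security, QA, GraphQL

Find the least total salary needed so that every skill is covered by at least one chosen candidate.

C1, C2 cover every skill at salary 6 + 6 = 12.
Any cover uses at least 2 candidates; among all covering selections none totals below 12.

12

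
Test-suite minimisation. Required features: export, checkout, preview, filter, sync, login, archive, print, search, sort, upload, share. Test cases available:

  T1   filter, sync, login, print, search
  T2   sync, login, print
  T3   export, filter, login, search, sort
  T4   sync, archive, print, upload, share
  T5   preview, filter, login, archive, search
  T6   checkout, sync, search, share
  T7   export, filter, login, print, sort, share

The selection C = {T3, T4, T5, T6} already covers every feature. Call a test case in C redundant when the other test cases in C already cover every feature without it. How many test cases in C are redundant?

0

Drop T3: export, sort uncovered — not redundant.
Drop T4: print, upload uncovered — not redundant.
Drop T5: preview uncovered — not redundant.
Drop T6: checkout uncovered — not redundant.
None of the test cases in C is redundant.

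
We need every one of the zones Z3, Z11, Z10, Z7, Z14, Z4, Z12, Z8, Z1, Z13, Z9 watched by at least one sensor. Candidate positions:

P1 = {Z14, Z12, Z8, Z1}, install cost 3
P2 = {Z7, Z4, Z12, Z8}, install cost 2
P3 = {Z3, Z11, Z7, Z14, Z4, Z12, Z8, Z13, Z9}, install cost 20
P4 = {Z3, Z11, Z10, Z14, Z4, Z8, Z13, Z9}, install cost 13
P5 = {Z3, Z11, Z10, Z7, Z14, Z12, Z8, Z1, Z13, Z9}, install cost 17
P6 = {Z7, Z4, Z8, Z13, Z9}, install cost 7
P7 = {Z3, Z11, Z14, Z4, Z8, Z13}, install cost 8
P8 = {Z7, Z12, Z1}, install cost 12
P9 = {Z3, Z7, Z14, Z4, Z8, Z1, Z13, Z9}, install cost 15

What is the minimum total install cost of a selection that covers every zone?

P1, P2, P4 cover every zone at install cost 3 + 2 + 13 = 18.
Any cover uses at least 2 sensor positions; among all covering selections none totals below 18.

18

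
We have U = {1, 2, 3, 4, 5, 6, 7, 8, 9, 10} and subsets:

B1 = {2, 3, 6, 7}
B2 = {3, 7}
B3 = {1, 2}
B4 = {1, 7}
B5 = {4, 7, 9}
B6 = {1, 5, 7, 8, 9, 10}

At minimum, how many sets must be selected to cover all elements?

3

B1, B5, B6 together cover {1, 2, 3, 4, 5, 6, 7, 8, 9, 10} — every element.
No 2 of the 6 sets cover everything (all 15 pairs fall short), so 3 is minimum.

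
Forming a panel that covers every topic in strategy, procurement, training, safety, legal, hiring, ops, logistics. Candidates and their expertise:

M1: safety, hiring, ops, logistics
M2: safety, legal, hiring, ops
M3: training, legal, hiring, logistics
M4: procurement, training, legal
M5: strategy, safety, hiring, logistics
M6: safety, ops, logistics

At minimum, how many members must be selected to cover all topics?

M1, M4, M5 together cover {strategy, procurement, training, safety, legal, hiring, ops, logistics} — every topic.
No 2 of the 6 members cover everything (all 15 pairs fall short), so 3 is minimum.

3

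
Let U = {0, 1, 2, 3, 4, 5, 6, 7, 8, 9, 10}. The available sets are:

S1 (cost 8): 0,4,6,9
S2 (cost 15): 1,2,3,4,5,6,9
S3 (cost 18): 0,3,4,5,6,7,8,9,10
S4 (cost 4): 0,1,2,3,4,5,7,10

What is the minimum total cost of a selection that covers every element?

22

S3, S4 cover every element at cost 18 + 4 = 22.
Any cover uses at least 2 sets; among all covering selections none totals below 22.
Greedy by coverage-per-cost would pick S4, S1, S3 for 30 — worse than the optimum 22.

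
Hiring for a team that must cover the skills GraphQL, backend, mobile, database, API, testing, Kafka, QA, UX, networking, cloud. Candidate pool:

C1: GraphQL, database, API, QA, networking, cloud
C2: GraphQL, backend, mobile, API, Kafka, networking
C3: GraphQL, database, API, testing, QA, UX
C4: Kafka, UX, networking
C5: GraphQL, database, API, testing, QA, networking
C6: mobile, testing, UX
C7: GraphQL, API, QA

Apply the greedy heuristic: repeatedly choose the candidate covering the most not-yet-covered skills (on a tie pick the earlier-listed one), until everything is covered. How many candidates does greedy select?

3

Pick 1: C1 covers 6 new skills (GraphQL, database, API, QA, networking, cloud).
Pick 2: C2 covers 3 new skills (backend, mobile, Kafka).
Pick 3: C3 covers 2 new skills (testing, UX).
Greedy uses 3 candidates.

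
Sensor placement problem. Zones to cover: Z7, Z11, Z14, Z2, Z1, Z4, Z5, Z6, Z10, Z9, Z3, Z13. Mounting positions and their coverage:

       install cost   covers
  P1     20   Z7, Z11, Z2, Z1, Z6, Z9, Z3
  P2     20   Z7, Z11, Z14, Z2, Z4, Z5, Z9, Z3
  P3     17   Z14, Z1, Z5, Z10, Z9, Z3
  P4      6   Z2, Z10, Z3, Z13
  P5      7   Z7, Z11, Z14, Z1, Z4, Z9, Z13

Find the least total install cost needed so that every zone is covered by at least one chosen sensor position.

P1, P3, P5 cover every zone at install cost 20 + 17 + 7 = 44.
Any cover uses at least 3 sensor positions; among all covering selections none totals below 44.
Greedy by coverage-per-install cost would pick P5, P4, P3, P1 for 50 — worse than the optimum 44.

44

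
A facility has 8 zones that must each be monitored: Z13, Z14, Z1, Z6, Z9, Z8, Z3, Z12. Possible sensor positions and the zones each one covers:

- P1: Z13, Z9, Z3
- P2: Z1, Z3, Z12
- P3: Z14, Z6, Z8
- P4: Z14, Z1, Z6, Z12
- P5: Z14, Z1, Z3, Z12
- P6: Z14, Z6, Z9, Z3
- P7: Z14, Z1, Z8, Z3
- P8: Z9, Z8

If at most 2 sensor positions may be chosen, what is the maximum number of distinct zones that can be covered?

Choosing P1, P4 covers {Z13, Z14, Z1, Z6, Z9, Z3, Z12} — 7 zones.
No choice of 2 sensor positions does better; here Z8 is left uncovered.

7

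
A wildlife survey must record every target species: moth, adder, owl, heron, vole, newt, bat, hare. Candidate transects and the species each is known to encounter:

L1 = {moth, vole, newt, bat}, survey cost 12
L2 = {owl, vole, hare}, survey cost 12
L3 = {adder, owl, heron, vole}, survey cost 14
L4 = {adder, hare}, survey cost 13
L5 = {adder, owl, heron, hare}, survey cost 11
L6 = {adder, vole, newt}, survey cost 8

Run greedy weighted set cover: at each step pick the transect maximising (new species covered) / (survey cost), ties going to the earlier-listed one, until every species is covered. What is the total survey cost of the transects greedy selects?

Pick 1: L6 adds 3 new (adder, vole, newt) at survey cost 8 (ratio 3/8).
Pick 2: L5 adds 3 new (owl, heron, hare) at survey cost 11 (ratio 3/11).
Pick 3: L1 adds 2 new (moth, bat) at survey cost 12 (ratio 2/12).
Greedy total survey cost: 8 + 11 + 12 = 31. (The true optimum is 23, so greedy overshoots here.)

31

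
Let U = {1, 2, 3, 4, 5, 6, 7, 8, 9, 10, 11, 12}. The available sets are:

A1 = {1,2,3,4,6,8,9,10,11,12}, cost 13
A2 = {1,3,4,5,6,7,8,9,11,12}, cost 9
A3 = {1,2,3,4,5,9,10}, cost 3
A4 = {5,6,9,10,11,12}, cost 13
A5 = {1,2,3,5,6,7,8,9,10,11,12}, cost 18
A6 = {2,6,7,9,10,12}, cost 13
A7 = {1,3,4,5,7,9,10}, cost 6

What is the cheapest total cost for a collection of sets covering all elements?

12

A2, A3 cover every element at cost 9 + 3 = 12.
Any cover uses at least 2 sets; among all covering selections none totals below 12.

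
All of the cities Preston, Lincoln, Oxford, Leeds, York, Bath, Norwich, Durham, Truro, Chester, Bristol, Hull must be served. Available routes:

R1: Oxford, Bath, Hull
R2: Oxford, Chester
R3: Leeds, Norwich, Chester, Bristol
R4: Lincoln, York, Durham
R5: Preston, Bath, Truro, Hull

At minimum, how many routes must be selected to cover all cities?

R1, R3, R4, R5 together cover {Preston, Lincoln, Oxford, Leeds, York, Bath, Norwich, Durham, Truro, Chester, Bristol, Hull} — every city.
No 3 of the 5 routes cover everything (all 10 triples fall short), so 4 is minimum.

4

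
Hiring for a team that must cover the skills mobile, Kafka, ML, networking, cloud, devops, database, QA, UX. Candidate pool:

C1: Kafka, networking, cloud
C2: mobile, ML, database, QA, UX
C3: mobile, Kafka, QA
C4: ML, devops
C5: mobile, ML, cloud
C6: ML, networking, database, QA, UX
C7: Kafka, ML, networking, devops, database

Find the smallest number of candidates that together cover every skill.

3

C1, C2, C4 together cover {mobile, Kafka, ML, networking, cloud, devops, database, QA, UX} — every skill.
No 2 of the 7 candidates cover everything (all 21 pairs fall short), so 3 is minimum.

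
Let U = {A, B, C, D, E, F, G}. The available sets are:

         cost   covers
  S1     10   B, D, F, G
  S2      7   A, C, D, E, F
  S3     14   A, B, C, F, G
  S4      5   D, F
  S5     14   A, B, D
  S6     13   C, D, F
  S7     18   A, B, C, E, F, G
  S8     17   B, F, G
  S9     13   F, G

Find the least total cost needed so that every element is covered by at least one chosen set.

S1, S2 cover every element at cost 10 + 7 = 17.
Any cover uses at least 2 sets; among all covering selections none totals below 17.

17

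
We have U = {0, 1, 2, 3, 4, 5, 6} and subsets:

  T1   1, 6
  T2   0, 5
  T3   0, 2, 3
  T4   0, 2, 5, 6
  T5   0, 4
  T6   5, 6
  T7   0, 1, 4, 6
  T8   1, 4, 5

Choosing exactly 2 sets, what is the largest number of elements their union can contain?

6

Choosing T3, T7 covers {0, 1, 2, 3, 4, 6} — 6 elements.
No choice of 2 sets does better; here 5 is left uncovered.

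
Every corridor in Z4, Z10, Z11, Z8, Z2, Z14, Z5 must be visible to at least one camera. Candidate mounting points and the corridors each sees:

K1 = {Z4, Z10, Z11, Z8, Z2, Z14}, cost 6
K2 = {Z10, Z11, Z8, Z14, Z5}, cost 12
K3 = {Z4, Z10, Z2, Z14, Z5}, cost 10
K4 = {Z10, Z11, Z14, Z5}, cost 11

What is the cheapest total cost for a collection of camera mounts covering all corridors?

16

K1, K3 cover every corridor at cost 6 + 10 = 16.
Any cover uses at least 2 camera mounts; among all covering selections none totals below 16.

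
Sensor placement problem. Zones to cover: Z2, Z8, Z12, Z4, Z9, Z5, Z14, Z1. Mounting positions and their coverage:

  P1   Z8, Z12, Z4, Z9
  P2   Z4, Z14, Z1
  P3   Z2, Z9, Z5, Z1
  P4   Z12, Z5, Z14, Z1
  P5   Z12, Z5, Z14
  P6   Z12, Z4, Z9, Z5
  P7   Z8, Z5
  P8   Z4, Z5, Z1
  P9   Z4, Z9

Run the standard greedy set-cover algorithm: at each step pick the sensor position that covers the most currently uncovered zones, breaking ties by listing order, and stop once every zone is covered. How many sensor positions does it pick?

3

Pick 1: P1 covers 4 new zones (Z8, Z12, Z4, Z9).
Pick 2: P3 covers 3 new zones (Z2, Z5, Z1).
Pick 3: P2 covers 1 new zones (Z14).
Greedy uses 3 sensor positions.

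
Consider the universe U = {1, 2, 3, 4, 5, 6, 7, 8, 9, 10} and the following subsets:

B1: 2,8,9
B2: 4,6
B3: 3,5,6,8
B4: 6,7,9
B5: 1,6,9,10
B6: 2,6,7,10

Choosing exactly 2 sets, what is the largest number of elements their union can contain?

Choosing B3, B5 covers {1, 3, 5, 6, 8, 9, 10} — 7 elements.
No choice of 2 sets does better; here 2, 4, 7 are left uncovered.

7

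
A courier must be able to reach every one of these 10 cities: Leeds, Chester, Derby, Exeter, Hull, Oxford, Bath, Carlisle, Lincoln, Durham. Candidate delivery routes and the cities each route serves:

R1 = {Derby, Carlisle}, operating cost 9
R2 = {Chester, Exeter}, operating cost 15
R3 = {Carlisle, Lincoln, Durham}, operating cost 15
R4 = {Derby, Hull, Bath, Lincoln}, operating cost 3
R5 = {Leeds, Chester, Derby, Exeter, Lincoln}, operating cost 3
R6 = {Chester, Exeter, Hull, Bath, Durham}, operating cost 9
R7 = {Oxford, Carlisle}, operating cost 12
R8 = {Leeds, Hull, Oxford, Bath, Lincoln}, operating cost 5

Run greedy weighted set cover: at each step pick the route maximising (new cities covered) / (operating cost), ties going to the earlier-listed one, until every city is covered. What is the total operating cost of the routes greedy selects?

Pick 1: R5 adds 5 new (Leeds, Chester, Derby, Exeter, Lincoln) at operating cost 3 (ratio 5/3).
Pick 2: R4 adds 2 new (Hull, Bath) at operating cost 3 (ratio 2/3).
Pick 3: R8 adds 1 new (Oxford) at operating cost 5 (ratio 1/5).
Pick 4: R3 adds 2 new (Carlisle, Durham) at operating cost 15 (ratio 2/15).
Greedy total operating cost: 3 + 3 + 5 + 15 = 26. (The true optimum is 23, so greedy overshoots here.)

26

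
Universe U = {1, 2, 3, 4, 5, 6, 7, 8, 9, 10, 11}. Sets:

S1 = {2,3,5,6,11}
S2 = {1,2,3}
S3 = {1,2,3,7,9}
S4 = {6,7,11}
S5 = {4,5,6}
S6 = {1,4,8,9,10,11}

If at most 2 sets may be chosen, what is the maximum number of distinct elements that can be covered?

Choosing S1, S6 covers {1, 2, 3, 4, 5, 6, 8, 9, 10, 11} — 10 elements.
No choice of 2 sets does better; here 7 is left uncovered.

10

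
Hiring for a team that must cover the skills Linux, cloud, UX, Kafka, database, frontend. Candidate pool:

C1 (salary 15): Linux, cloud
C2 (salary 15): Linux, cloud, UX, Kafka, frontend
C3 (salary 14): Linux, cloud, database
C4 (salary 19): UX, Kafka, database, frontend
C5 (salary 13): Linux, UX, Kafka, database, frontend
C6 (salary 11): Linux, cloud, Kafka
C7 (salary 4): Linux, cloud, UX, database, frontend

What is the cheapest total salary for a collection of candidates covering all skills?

C6, C7 cover every skill at salary 11 + 4 = 15.
Any cover uses at least 2 candidates; among all covering selections none totals below 15.

15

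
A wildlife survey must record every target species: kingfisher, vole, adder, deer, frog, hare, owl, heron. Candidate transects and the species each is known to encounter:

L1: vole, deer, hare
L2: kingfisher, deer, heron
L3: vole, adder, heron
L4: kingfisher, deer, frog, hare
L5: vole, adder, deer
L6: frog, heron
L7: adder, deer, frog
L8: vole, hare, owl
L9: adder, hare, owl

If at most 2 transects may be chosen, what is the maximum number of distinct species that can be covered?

7

Choosing L3, L4 covers {kingfisher, vole, adder, deer, frog, hare, heron} — 7 species.
No choice of 2 transects does better; here owl is left uncovered.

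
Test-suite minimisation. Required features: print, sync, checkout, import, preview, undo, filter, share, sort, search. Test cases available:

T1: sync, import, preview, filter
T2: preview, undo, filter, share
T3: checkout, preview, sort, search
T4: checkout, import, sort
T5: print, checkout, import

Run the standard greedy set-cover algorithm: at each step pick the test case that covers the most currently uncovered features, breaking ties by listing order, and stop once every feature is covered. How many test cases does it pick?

Pick 1: T1 covers 4 new features (sync, import, preview, filter).
Pick 2: T3 covers 3 new features (checkout, sort, search).
Pick 3: T2 covers 2 new features (undo, share).
Pick 4: T5 covers 1 new features (print).
Greedy uses 4 test cases.

4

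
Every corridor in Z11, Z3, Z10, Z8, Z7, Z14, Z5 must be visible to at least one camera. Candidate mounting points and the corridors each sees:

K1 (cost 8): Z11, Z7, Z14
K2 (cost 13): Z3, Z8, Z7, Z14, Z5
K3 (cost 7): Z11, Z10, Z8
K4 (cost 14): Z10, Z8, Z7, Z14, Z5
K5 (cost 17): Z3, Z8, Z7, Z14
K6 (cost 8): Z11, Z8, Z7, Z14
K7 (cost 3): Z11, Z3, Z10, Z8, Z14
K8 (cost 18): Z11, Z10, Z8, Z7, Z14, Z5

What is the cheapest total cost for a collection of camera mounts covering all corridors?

16

K2, K7 cover every corridor at cost 13 + 3 = 16.
Any cover uses at least 2 camera mounts; among all covering selections none totals below 16.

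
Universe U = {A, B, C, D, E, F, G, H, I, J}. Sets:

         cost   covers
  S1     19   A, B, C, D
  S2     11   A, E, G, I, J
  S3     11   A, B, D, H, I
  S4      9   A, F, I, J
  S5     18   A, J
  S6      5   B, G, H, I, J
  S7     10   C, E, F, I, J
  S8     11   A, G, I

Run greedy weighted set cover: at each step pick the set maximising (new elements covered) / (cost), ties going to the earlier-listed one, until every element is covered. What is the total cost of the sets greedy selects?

Pick 1: S6 adds 5 new (B, G, H, I, J) at cost 5 (ratio 5/5).
Pick 2: S7 adds 3 new (C, E, F) at cost 10 (ratio 3/10).
Pick 3: S3 adds 2 new (A, D) at cost 11 (ratio 2/11).
Greedy total cost: 5 + 10 + 11 = 26.

26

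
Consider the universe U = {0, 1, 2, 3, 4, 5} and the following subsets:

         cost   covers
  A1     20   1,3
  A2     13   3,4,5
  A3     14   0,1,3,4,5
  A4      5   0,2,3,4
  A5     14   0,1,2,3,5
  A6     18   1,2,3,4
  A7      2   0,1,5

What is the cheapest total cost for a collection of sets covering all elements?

A4, A7 cover every element at cost 5 + 2 = 7.
Any cover uses at least 2 sets; among all covering selections none totals below 7.

7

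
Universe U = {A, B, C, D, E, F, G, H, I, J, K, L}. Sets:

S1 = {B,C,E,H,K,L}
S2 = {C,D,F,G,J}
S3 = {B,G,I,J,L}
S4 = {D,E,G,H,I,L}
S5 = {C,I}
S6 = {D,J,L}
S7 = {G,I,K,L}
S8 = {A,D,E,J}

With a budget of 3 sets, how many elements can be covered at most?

11

Choosing S1, S2, S3 covers {B, C, D, E, F, G, H, I, J, K, L} — 11 elements.
No choice of 3 sets does better; here A is left uncovered.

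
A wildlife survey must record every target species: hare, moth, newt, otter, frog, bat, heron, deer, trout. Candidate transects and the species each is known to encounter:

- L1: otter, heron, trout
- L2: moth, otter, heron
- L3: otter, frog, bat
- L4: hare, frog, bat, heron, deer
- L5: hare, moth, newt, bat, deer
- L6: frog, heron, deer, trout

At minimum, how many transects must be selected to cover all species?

3

L1, L3, L5 together cover {hare, moth, newt, otter, frog, bat, heron, deer, trout} — every species.
No 2 of the 6 transects cover everything (all 15 pairs fall short), so 3 is minimum.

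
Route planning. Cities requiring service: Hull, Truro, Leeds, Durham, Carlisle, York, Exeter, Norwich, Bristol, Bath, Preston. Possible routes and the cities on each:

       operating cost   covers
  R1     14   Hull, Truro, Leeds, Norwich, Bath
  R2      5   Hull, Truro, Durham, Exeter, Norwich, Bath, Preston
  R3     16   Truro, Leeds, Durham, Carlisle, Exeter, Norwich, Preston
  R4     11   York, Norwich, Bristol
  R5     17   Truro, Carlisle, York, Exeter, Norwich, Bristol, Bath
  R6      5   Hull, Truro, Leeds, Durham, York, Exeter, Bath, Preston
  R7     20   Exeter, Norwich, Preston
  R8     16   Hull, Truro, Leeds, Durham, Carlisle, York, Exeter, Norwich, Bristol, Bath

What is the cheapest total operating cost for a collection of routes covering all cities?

21

R2, R8 cover every city at operating cost 5 + 16 = 21.
Any cover uses at least 2 routes; among all covering selections none totals below 21.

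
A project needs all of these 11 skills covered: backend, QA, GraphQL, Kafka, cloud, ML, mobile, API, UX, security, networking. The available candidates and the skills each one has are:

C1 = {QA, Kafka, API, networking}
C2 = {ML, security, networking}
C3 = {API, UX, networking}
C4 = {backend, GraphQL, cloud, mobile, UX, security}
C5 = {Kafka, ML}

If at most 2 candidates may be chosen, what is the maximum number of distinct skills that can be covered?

Choosing C1, C4 covers {backend, QA, GraphQL, Kafka, cloud, mobile, API, UX, security, networking} — 10 skills.
No choice of 2 candidates does better; here ML is left uncovered.

10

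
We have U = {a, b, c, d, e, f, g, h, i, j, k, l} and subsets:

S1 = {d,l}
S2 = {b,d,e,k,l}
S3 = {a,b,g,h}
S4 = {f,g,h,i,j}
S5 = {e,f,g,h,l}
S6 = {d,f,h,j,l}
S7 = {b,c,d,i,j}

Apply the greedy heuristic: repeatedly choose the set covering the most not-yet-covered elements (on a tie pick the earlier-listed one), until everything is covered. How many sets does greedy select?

Pick 1: S2 covers 5 new elements (b, d, e, k, l).
Pick 2: S4 covers 5 new elements (f, g, h, i, j).
Pick 3: S3 covers 1 new elements (a).
Pick 4: S7 covers 1 new elements (c).
Greedy uses 4 sets.

4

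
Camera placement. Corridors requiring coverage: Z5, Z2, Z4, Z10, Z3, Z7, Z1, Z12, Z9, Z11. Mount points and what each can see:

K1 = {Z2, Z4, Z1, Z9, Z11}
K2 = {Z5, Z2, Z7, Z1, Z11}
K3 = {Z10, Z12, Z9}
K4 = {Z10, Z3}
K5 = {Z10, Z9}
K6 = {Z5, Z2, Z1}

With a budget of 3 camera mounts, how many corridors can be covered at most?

Choosing K1, K2, K3 covers {Z5, Z2, Z4, Z10, Z7, Z1, Z12, Z9, Z11} — 9 corridors.
No choice of 3 camera mounts does better; here Z3 is left uncovered.

9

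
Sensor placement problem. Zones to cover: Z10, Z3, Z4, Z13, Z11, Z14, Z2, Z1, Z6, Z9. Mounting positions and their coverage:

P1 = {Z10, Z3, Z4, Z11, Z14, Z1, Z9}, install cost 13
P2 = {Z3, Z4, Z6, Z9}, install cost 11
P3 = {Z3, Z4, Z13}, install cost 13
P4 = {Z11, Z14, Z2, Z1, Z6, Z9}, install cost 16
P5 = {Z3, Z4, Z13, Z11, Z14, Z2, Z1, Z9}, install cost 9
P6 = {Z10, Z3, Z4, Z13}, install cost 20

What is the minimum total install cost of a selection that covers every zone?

P1, P2, P5 cover every zone at install cost 13 + 11 + 9 = 33.
Any cover uses at least 2 sensor positions; among all covering selections none totals below 33.

33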